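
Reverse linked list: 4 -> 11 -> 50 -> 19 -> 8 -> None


Step 1: curr=4, set curr.next=prev(None) | reversed so far: 4
Step 2: curr=11, set curr.next=prev(4) | reversed so far: 11 -> 4
Step 3: curr=50, set curr.next=prev(11) | reversed so far: 50 -> 11 -> 4
Step 4: curr=19, set curr.next=prev(50) | reversed so far: 19 -> 50 -> 11 -> 4
Step 5: curr=8, set curr.next=prev(19) | reversed so far: 8 -> 19 -> 50 -> 11 -> 4

8 -> 19 -> 50 -> 11 -> 4 -> None


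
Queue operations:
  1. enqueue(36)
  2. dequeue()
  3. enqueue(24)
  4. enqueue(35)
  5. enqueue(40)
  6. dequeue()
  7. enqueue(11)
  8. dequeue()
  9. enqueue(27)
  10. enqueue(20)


enqueue(36) -> [36]
dequeue()->36, []
enqueue(24) -> [24]
enqueue(35) -> [24, 35]
enqueue(40) -> [24, 35, 40]
dequeue()->24, [35, 40]
enqueue(11) -> [35, 40, 11]
dequeue()->35, [40, 11]
enqueue(27) -> [40, 11, 27]
enqueue(20) -> [40, 11, 27, 20]

Final queue: [40, 11, 27, 20]


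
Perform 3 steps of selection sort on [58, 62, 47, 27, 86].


Initial: [58, 62, 47, 27, 86]
Step 1: min=27 at 3
  Swap: [27, 62, 47, 58, 86]
Step 2: min=47 at 2
  Swap: [27, 47, 62, 58, 86]
Step 3: min=58 at 3
  Swap: [27, 47, 58, 62, 86]

After 3 steps: [27, 47, 58, 62, 86]


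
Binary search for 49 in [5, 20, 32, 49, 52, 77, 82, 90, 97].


Step 1: lo=0, hi=8, mid=4, val=52
Step 2: lo=0, hi=3, mid=1, val=20
Step 3: lo=2, hi=3, mid=2, val=32
Step 4: lo=3, hi=3, mid=3, val=49

Found at index 3


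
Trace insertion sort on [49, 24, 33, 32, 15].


Initial: [49, 24, 33, 32, 15]
Insert 24: [24, 49, 33, 32, 15]
Insert 33: [24, 33, 49, 32, 15]
Insert 32: [24, 32, 33, 49, 15]
Insert 15: [15, 24, 32, 33, 49]

Sorted: [15, 24, 32, 33, 49]


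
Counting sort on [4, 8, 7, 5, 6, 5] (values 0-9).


Input: [4, 8, 7, 5, 6, 5]
Counts: [0, 0, 0, 0, 1, 2, 1, 1, 1, 0]

Sorted: [4, 5, 5, 6, 7, 8]


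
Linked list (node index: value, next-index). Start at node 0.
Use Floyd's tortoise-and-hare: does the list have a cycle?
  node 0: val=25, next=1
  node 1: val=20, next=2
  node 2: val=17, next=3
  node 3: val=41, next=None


Floyd's tortoise (slow, +1) and hare (fast, +2):
  init: slow=0, fast=0
  step 1: slow=1, fast=2
  step 2: fast 2->3->None, no cycle

Cycle: no


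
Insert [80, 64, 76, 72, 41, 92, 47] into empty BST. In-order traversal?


Insert 80: root
Insert 64: L from 80
Insert 76: L from 80 -> R from 64
Insert 72: L from 80 -> R from 64 -> L from 76
Insert 41: L from 80 -> L from 64
Insert 92: R from 80
Insert 47: L from 80 -> L from 64 -> R from 41

In-order: [41, 47, 64, 72, 76, 80, 92]


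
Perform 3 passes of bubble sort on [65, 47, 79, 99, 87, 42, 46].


Initial: [65, 47, 79, 99, 87, 42, 46]
Pass 1: [47, 65, 79, 87, 42, 46, 99] (4 swaps)
Pass 2: [47, 65, 79, 42, 46, 87, 99] (2 swaps)
Pass 3: [47, 65, 42, 46, 79, 87, 99] (2 swaps)

After 3 passes: [47, 65, 42, 46, 79, 87, 99]


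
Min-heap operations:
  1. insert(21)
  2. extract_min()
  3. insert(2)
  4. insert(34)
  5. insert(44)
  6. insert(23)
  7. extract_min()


insert(21) -> [21]
extract_min()->21, []
insert(2) -> [2]
insert(34) -> [2, 34]
insert(44) -> [2, 34, 44]
insert(23) -> [2, 23, 44, 34]
extract_min()->2, [23, 34, 44]

Final heap: [23, 34, 44]


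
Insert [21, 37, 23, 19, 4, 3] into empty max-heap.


Insert 21: [21]
Insert 37: [37, 21]
Insert 23: [37, 21, 23]
Insert 19: [37, 21, 23, 19]
Insert 4: [37, 21, 23, 19, 4]
Insert 3: [37, 21, 23, 19, 4, 3]

Final heap: [37, 21, 23, 19, 4, 3]


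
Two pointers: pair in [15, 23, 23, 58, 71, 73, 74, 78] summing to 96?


lo=0(15)+hi=7(78)=93
lo=1(23)+hi=7(78)=101
lo=1(23)+hi=6(74)=97
lo=1(23)+hi=5(73)=96

Yes: 23+73=96


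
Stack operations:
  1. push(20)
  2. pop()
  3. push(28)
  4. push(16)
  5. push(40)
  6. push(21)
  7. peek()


push(20) -> [20]
pop()->20, []
push(28) -> [28]
push(16) -> [28, 16]
push(40) -> [28, 16, 40]
push(21) -> [28, 16, 40, 21]
peek()->21

Final stack: [28, 16, 40, 21]


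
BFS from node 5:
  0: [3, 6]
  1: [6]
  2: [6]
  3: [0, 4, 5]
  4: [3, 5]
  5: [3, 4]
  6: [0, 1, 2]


Visit 5, enqueue [3, 4]
Visit 3, enqueue [0]
Visit 4, enqueue []
Visit 0, enqueue [6]
Visit 6, enqueue [1, 2]
Visit 1, enqueue []
Visit 2, enqueue []

BFS order: [5, 3, 4, 0, 6, 1, 2]


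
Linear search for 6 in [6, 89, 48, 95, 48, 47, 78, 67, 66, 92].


i=0: 6==6 found!

Found at 0, 1 comps


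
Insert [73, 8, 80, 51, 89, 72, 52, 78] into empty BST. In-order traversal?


Insert 73: root
Insert 8: L from 73
Insert 80: R from 73
Insert 51: L from 73 -> R from 8
Insert 89: R from 73 -> R from 80
Insert 72: L from 73 -> R from 8 -> R from 51
Insert 52: L from 73 -> R from 8 -> R from 51 -> L from 72
Insert 78: R from 73 -> L from 80

In-order: [8, 51, 52, 72, 73, 78, 80, 89]


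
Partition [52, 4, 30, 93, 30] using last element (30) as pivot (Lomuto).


Pivot: 30
  4 <= 30: swap -> [4, 52, 30, 93, 30]
  30 <= 30: swap -> [4, 30, 52, 93, 30]
Place pivot at 2: [4, 30, 30, 93, 52]

Partitioned: [4, 30, 30, 93, 52]


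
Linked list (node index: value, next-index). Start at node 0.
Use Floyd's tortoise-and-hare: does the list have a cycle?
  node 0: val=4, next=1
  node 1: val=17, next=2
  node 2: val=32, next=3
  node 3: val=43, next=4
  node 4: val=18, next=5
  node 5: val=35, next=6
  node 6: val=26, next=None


Floyd's tortoise (slow, +1) and hare (fast, +2):
  init: slow=0, fast=0
  step 1: slow=1, fast=2
  step 2: slow=2, fast=4
  step 3: slow=3, fast=6
  step 4: fast -> None, no cycle

Cycle: no


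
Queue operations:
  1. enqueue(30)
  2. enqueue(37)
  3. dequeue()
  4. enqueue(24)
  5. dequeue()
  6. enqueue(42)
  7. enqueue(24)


enqueue(30) -> [30]
enqueue(37) -> [30, 37]
dequeue()->30, [37]
enqueue(24) -> [37, 24]
dequeue()->37, [24]
enqueue(42) -> [24, 42]
enqueue(24) -> [24, 42, 24]

Final queue: [24, 42, 24]


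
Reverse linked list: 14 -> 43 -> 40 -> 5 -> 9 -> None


Step 1: curr=14, set curr.next=prev(None) | reversed so far: 14
Step 2: curr=43, set curr.next=prev(14) | reversed so far: 43 -> 14
Step 3: curr=40, set curr.next=prev(43) | reversed so far: 40 -> 43 -> 14
Step 4: curr=5, set curr.next=prev(40) | reversed so far: 5 -> 40 -> 43 -> 14
Step 5: curr=9, set curr.next=prev(5) | reversed so far: 9 -> 5 -> 40 -> 43 -> 14

9 -> 5 -> 40 -> 43 -> 14 -> None


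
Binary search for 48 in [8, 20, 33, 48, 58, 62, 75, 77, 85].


Step 1: lo=0, hi=8, mid=4, val=58
Step 2: lo=0, hi=3, mid=1, val=20
Step 3: lo=2, hi=3, mid=2, val=33
Step 4: lo=3, hi=3, mid=3, val=48

Found at index 3


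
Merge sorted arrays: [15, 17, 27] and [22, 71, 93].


Take 15 from A
Take 17 from A
Take 22 from B
Take 27 from A

Merged: [15, 17, 22, 27, 71, 93]


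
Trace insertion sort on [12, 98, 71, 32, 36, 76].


Initial: [12, 98, 71, 32, 36, 76]
Insert 98: [12, 98, 71, 32, 36, 76]
Insert 71: [12, 71, 98, 32, 36, 76]
Insert 32: [12, 32, 71, 98, 36, 76]
Insert 36: [12, 32, 36, 71, 98, 76]
Insert 76: [12, 32, 36, 71, 76, 98]

Sorted: [12, 32, 36, 71, 76, 98]


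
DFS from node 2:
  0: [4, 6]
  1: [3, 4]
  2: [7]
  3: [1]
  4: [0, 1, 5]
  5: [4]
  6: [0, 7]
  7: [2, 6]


Visit 2, push [7]
Visit 7, push [6]
Visit 6, push [0]
Visit 0, push [4]
Visit 4, push [5, 1]
Visit 1, push [3]
Visit 3, push []
Visit 5, push []

DFS order: [2, 7, 6, 0, 4, 1, 3, 5]


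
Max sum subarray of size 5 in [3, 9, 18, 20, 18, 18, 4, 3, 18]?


[0:5]: 68
[1:6]: 83
[2:7]: 78
[3:8]: 63
[4:9]: 61

Max: 83 at [1:6]


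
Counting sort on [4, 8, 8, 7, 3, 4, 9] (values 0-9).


Input: [4, 8, 8, 7, 3, 4, 9]
Counts: [0, 0, 0, 1, 2, 0, 0, 1, 2, 1]

Sorted: [3, 4, 4, 7, 8, 8, 9]


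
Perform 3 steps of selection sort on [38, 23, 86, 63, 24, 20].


Initial: [38, 23, 86, 63, 24, 20]
Step 1: min=20 at 5
  Swap: [20, 23, 86, 63, 24, 38]
Step 2: min=23 at 1
  Swap: [20, 23, 86, 63, 24, 38]
Step 3: min=24 at 4
  Swap: [20, 23, 24, 63, 86, 38]

After 3 steps: [20, 23, 24, 63, 86, 38]


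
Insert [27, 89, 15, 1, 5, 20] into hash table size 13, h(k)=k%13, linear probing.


Insert 27: h=1 -> slot 1
Insert 89: h=11 -> slot 11
Insert 15: h=2 -> slot 2
Insert 1: h=1, 2 probes -> slot 3
Insert 5: h=5 -> slot 5
Insert 20: h=7 -> slot 7

Table: [None, 27, 15, 1, None, 5, None, 20, None, None, None, 89, None]


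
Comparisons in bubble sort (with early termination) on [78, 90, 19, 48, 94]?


Algorithm: bubble sort (with early termination)
Input: [78, 90, 19, 48, 94]
Sorted: [19, 48, 78, 90, 94]

9


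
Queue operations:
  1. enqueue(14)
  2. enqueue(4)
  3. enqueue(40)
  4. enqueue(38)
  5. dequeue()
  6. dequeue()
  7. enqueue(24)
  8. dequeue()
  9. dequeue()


enqueue(14) -> [14]
enqueue(4) -> [14, 4]
enqueue(40) -> [14, 4, 40]
enqueue(38) -> [14, 4, 40, 38]
dequeue()->14, [4, 40, 38]
dequeue()->4, [40, 38]
enqueue(24) -> [40, 38, 24]
dequeue()->40, [38, 24]
dequeue()->38, [24]

Final queue: [24]


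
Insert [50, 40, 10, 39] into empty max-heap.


Insert 50: [50]
Insert 40: [50, 40]
Insert 10: [50, 40, 10]
Insert 39: [50, 40, 10, 39]

Final heap: [50, 40, 10, 39]


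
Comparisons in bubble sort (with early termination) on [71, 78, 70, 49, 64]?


Algorithm: bubble sort (with early termination)
Input: [71, 78, 70, 49, 64]
Sorted: [49, 64, 70, 71, 78]

10


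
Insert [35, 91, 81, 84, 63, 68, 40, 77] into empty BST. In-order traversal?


Insert 35: root
Insert 91: R from 35
Insert 81: R from 35 -> L from 91
Insert 84: R from 35 -> L from 91 -> R from 81
Insert 63: R from 35 -> L from 91 -> L from 81
Insert 68: R from 35 -> L from 91 -> L from 81 -> R from 63
Insert 40: R from 35 -> L from 91 -> L from 81 -> L from 63
Insert 77: R from 35 -> L from 91 -> L from 81 -> R from 63 -> R from 68

In-order: [35, 40, 63, 68, 77, 81, 84, 91]


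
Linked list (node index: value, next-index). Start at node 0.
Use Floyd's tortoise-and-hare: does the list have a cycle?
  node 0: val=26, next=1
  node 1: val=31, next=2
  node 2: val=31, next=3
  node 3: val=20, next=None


Floyd's tortoise (slow, +1) and hare (fast, +2):
  init: slow=0, fast=0
  step 1: slow=1, fast=2
  step 2: fast 2->3->None, no cycle

Cycle: no


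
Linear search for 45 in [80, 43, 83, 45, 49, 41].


i=0: 80!=45
i=1: 43!=45
i=2: 83!=45
i=3: 45==45 found!

Found at 3, 4 comps


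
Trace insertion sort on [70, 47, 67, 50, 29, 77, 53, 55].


Initial: [70, 47, 67, 50, 29, 77, 53, 55]
Insert 47: [47, 70, 67, 50, 29, 77, 53, 55]
Insert 67: [47, 67, 70, 50, 29, 77, 53, 55]
Insert 50: [47, 50, 67, 70, 29, 77, 53, 55]
Insert 29: [29, 47, 50, 67, 70, 77, 53, 55]
Insert 77: [29, 47, 50, 67, 70, 77, 53, 55]
Insert 53: [29, 47, 50, 53, 67, 70, 77, 55]
Insert 55: [29, 47, 50, 53, 55, 67, 70, 77]

Sorted: [29, 47, 50, 53, 55, 67, 70, 77]


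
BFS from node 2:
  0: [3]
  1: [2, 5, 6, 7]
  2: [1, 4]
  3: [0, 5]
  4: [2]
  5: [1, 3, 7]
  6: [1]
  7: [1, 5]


Visit 2, enqueue [1, 4]
Visit 1, enqueue [5, 6, 7]
Visit 4, enqueue []
Visit 5, enqueue [3]
Visit 6, enqueue []
Visit 7, enqueue []
Visit 3, enqueue [0]
Visit 0, enqueue []

BFS order: [2, 1, 4, 5, 6, 7, 3, 0]


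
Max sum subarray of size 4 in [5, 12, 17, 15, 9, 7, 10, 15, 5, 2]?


[0:4]: 49
[1:5]: 53
[2:6]: 48
[3:7]: 41
[4:8]: 41
[5:9]: 37
[6:10]: 32

Max: 53 at [1:5]


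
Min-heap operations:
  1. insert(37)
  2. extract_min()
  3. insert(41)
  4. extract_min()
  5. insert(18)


insert(37) -> [37]
extract_min()->37, []
insert(41) -> [41]
extract_min()->41, []
insert(18) -> [18]

Final heap: [18]


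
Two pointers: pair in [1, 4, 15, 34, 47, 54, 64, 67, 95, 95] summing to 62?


lo=0(1)+hi=9(95)=96
lo=0(1)+hi=8(95)=96
lo=0(1)+hi=7(67)=68
lo=0(1)+hi=6(64)=65
lo=0(1)+hi=5(54)=55
lo=1(4)+hi=5(54)=58
lo=2(15)+hi=5(54)=69
lo=2(15)+hi=4(47)=62

Yes: 15+47=62


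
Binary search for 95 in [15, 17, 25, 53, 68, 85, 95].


Step 1: lo=0, hi=6, mid=3, val=53
Step 2: lo=4, hi=6, mid=5, val=85
Step 3: lo=6, hi=6, mid=6, val=95

Found at index 6


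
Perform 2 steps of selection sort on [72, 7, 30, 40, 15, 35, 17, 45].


Initial: [72, 7, 30, 40, 15, 35, 17, 45]
Step 1: min=7 at 1
  Swap: [7, 72, 30, 40, 15, 35, 17, 45]
Step 2: min=15 at 4
  Swap: [7, 15, 30, 40, 72, 35, 17, 45]

After 2 steps: [7, 15, 30, 40, 72, 35, 17, 45]


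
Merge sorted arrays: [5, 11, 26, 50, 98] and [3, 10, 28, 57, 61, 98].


Take 3 from B
Take 5 from A
Take 10 from B
Take 11 from A
Take 26 from A
Take 28 from B
Take 50 from A
Take 57 from B
Take 61 from B
Take 98 from A

Merged: [3, 5, 10, 11, 26, 28, 50, 57, 61, 98, 98]


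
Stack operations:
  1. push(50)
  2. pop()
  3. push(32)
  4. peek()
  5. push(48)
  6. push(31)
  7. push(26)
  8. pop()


push(50) -> [50]
pop()->50, []
push(32) -> [32]
peek()->32
push(48) -> [32, 48]
push(31) -> [32, 48, 31]
push(26) -> [32, 48, 31, 26]
pop()->26, [32, 48, 31]

Final stack: [32, 48, 31]


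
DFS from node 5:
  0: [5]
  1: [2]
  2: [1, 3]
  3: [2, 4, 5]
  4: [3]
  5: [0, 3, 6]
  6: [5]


Visit 5, push [6, 3, 0]
Visit 0, push []
Visit 3, push [4, 2]
Visit 2, push [1]
Visit 1, push []
Visit 4, push []
Visit 6, push []

DFS order: [5, 0, 3, 2, 1, 4, 6]


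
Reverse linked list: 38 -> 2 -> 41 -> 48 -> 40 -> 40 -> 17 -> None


Step 1: curr=38, set curr.next=prev(None) | reversed so far: 38
Step 2: curr=2, set curr.next=prev(38) | reversed so far: 2 -> 38
Step 3: curr=41, set curr.next=prev(2) | reversed so far: 41 -> 2 -> 38
Step 4: curr=48, set curr.next=prev(41) | reversed so far: 48 -> 41 -> 2 -> 38
Step 5: curr=40, set curr.next=prev(48) | reversed so far: 40 -> 48 -> 41 -> 2 -> 38
Step 6: curr=40, set curr.next=prev(40) | reversed so far: 40 -> 40 -> 48 -> 41 -> 2 -> 38
Step 7: curr=17, set curr.next=prev(40) | reversed so far: 17 -> 40 -> 40 -> 48 -> 41 -> 2 -> 38

17 -> 40 -> 40 -> 48 -> 41 -> 2 -> 38 -> None


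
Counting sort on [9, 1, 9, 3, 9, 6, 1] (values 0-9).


Input: [9, 1, 9, 3, 9, 6, 1]
Counts: [0, 2, 0, 1, 0, 0, 1, 0, 0, 3]

Sorted: [1, 1, 3, 6, 9, 9, 9]


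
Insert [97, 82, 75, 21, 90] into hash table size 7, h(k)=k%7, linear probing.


Insert 97: h=6 -> slot 6
Insert 82: h=5 -> slot 5
Insert 75: h=5, 2 probes -> slot 0
Insert 21: h=0, 1 probes -> slot 1
Insert 90: h=6, 3 probes -> slot 2

Table: [75, 21, 90, None, None, 82, 97]


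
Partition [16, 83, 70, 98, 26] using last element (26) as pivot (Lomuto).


Pivot: 26
  16 <= 26: advance i (no swap)
Place pivot at 1: [16, 26, 70, 98, 83]

Partitioned: [16, 26, 70, 98, 83]


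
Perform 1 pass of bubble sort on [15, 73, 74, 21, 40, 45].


Initial: [15, 73, 74, 21, 40, 45]
Pass 1: [15, 73, 21, 40, 45, 74] (3 swaps)

After 1 pass: [15, 73, 21, 40, 45, 74]


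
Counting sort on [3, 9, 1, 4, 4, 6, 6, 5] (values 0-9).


Input: [3, 9, 1, 4, 4, 6, 6, 5]
Counts: [0, 1, 0, 1, 2, 1, 2, 0, 0, 1]

Sorted: [1, 3, 4, 4, 5, 6, 6, 9]


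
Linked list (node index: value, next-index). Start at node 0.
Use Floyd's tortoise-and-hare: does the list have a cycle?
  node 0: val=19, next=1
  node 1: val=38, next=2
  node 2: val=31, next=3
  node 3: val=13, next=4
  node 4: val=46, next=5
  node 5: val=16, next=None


Floyd's tortoise (slow, +1) and hare (fast, +2):
  init: slow=0, fast=0
  step 1: slow=1, fast=2
  step 2: slow=2, fast=4
  step 3: fast 4->5->None, no cycle

Cycle: no


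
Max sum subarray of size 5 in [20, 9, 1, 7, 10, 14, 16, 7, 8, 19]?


[0:5]: 47
[1:6]: 41
[2:7]: 48
[3:8]: 54
[4:9]: 55
[5:10]: 64

Max: 64 at [5:10]


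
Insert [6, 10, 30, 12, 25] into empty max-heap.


Insert 6: [6]
Insert 10: [10, 6]
Insert 30: [30, 6, 10]
Insert 12: [30, 12, 10, 6]
Insert 25: [30, 25, 10, 6, 12]

Final heap: [30, 25, 10, 6, 12]


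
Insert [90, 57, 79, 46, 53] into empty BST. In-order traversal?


Insert 90: root
Insert 57: L from 90
Insert 79: L from 90 -> R from 57
Insert 46: L from 90 -> L from 57
Insert 53: L from 90 -> L from 57 -> R from 46

In-order: [46, 53, 57, 79, 90]


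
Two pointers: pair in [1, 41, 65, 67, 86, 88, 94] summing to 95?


lo=0(1)+hi=6(94)=95

Yes: 1+94=95


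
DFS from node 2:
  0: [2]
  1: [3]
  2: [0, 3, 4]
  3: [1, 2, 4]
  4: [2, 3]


Visit 2, push [4, 3, 0]
Visit 0, push []
Visit 3, push [4, 1]
Visit 1, push []
Visit 4, push []

DFS order: [2, 0, 3, 1, 4]


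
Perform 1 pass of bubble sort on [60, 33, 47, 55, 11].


Initial: [60, 33, 47, 55, 11]
Pass 1: [33, 47, 55, 11, 60] (4 swaps)

After 1 pass: [33, 47, 55, 11, 60]


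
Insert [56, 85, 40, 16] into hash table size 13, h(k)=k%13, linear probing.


Insert 56: h=4 -> slot 4
Insert 85: h=7 -> slot 7
Insert 40: h=1 -> slot 1
Insert 16: h=3 -> slot 3

Table: [None, 40, None, 16, 56, None, None, 85, None, None, None, None, None]


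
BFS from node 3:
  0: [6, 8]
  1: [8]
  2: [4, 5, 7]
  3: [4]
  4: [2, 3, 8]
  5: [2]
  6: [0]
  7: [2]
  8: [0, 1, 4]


Visit 3, enqueue [4]
Visit 4, enqueue [2, 8]
Visit 2, enqueue [5, 7]
Visit 8, enqueue [0, 1]
Visit 5, enqueue []
Visit 7, enqueue []
Visit 0, enqueue [6]
Visit 1, enqueue []
Visit 6, enqueue []

BFS order: [3, 4, 2, 8, 5, 7, 0, 1, 6]


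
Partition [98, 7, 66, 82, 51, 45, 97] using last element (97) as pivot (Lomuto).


Pivot: 97
  7 <= 97: swap -> [7, 98, 66, 82, 51, 45, 97]
  66 <= 97: swap -> [7, 66, 98, 82, 51, 45, 97]
  82 <= 97: swap -> [7, 66, 82, 98, 51, 45, 97]
  51 <= 97: swap -> [7, 66, 82, 51, 98, 45, 97]
  45 <= 97: swap -> [7, 66, 82, 51, 45, 98, 97]
Place pivot at 5: [7, 66, 82, 51, 45, 97, 98]

Partitioned: [7, 66, 82, 51, 45, 97, 98]


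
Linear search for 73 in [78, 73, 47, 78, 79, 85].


i=0: 78!=73
i=1: 73==73 found!

Found at 1, 2 comps


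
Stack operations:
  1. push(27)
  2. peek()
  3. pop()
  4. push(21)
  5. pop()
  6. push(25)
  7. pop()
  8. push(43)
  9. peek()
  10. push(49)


push(27) -> [27]
peek()->27
pop()->27, []
push(21) -> [21]
pop()->21, []
push(25) -> [25]
pop()->25, []
push(43) -> [43]
peek()->43
push(49) -> [43, 49]

Final stack: [43, 49]


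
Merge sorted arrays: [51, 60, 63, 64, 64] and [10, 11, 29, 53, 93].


Take 10 from B
Take 11 from B
Take 29 from B
Take 51 from A
Take 53 from B
Take 60 from A
Take 63 from A
Take 64 from A
Take 64 from A

Merged: [10, 11, 29, 51, 53, 60, 63, 64, 64, 93]


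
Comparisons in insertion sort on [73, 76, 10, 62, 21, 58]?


Algorithm: insertion sort
Input: [73, 76, 10, 62, 21, 58]
Sorted: [10, 21, 58, 62, 73, 76]

14


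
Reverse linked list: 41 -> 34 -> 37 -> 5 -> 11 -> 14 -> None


Step 1: curr=41, set curr.next=prev(None) | reversed so far: 41
Step 2: curr=34, set curr.next=prev(41) | reversed so far: 34 -> 41
Step 3: curr=37, set curr.next=prev(34) | reversed so far: 37 -> 34 -> 41
Step 4: curr=5, set curr.next=prev(37) | reversed so far: 5 -> 37 -> 34 -> 41
Step 5: curr=11, set curr.next=prev(5) | reversed so far: 11 -> 5 -> 37 -> 34 -> 41
Step 6: curr=14, set curr.next=prev(11) | reversed so far: 14 -> 11 -> 5 -> 37 -> 34 -> 41

14 -> 11 -> 5 -> 37 -> 34 -> 41 -> None


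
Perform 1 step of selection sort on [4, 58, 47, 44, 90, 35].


Initial: [4, 58, 47, 44, 90, 35]
Step 1: min=4 at 0
  Swap: [4, 58, 47, 44, 90, 35]

After 1 step: [4, 58, 47, 44, 90, 35]


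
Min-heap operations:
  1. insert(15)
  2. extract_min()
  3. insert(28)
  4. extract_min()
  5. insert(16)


insert(15) -> [15]
extract_min()->15, []
insert(28) -> [28]
extract_min()->28, []
insert(16) -> [16]

Final heap: [16]


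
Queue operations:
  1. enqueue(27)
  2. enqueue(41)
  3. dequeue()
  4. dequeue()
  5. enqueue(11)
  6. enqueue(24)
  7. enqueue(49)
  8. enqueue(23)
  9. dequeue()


enqueue(27) -> [27]
enqueue(41) -> [27, 41]
dequeue()->27, [41]
dequeue()->41, []
enqueue(11) -> [11]
enqueue(24) -> [11, 24]
enqueue(49) -> [11, 24, 49]
enqueue(23) -> [11, 24, 49, 23]
dequeue()->11, [24, 49, 23]

Final queue: [24, 49, 23]


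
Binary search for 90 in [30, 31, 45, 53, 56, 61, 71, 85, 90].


Step 1: lo=0, hi=8, mid=4, val=56
Step 2: lo=5, hi=8, mid=6, val=71
Step 3: lo=7, hi=8, mid=7, val=85
Step 4: lo=8, hi=8, mid=8, val=90

Found at index 8


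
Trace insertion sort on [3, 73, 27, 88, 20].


Initial: [3, 73, 27, 88, 20]
Insert 73: [3, 73, 27, 88, 20]
Insert 27: [3, 27, 73, 88, 20]
Insert 88: [3, 27, 73, 88, 20]
Insert 20: [3, 20, 27, 73, 88]

Sorted: [3, 20, 27, 73, 88]


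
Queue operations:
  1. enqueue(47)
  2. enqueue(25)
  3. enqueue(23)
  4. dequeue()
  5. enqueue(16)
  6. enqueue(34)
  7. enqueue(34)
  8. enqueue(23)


enqueue(47) -> [47]
enqueue(25) -> [47, 25]
enqueue(23) -> [47, 25, 23]
dequeue()->47, [25, 23]
enqueue(16) -> [25, 23, 16]
enqueue(34) -> [25, 23, 16, 34]
enqueue(34) -> [25, 23, 16, 34, 34]
enqueue(23) -> [25, 23, 16, 34, 34, 23]

Final queue: [25, 23, 16, 34, 34, 23]


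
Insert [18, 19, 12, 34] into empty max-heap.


Insert 18: [18]
Insert 19: [19, 18]
Insert 12: [19, 18, 12]
Insert 34: [34, 19, 12, 18]

Final heap: [34, 19, 12, 18]


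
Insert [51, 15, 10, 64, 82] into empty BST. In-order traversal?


Insert 51: root
Insert 15: L from 51
Insert 10: L from 51 -> L from 15
Insert 64: R from 51
Insert 82: R from 51 -> R from 64

In-order: [10, 15, 51, 64, 82]


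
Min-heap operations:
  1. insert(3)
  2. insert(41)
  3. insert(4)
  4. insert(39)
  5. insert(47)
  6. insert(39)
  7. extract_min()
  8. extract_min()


insert(3) -> [3]
insert(41) -> [3, 41]
insert(4) -> [3, 41, 4]
insert(39) -> [3, 39, 4, 41]
insert(47) -> [3, 39, 4, 41, 47]
insert(39) -> [3, 39, 4, 41, 47, 39]
extract_min()->3, [4, 39, 39, 41, 47]
extract_min()->4, [39, 39, 47, 41]

Final heap: [39, 39, 47, 41]


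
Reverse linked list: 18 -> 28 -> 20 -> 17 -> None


Step 1: curr=18, set curr.next=prev(None) | reversed so far: 18
Step 2: curr=28, set curr.next=prev(18) | reversed so far: 28 -> 18
Step 3: curr=20, set curr.next=prev(28) | reversed so far: 20 -> 28 -> 18
Step 4: curr=17, set curr.next=prev(20) | reversed so far: 17 -> 20 -> 28 -> 18

17 -> 20 -> 28 -> 18 -> None


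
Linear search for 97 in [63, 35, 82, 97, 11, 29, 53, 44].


i=0: 63!=97
i=1: 35!=97
i=2: 82!=97
i=3: 97==97 found!

Found at 3, 4 comps


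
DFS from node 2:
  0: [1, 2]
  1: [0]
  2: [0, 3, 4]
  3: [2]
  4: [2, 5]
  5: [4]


Visit 2, push [4, 3, 0]
Visit 0, push [1]
Visit 1, push []
Visit 3, push []
Visit 4, push [5]
Visit 5, push []

DFS order: [2, 0, 1, 3, 4, 5]


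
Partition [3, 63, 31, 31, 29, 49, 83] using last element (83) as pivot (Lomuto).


Pivot: 83
  3 <= 83: advance i (no swap)
  63 <= 83: advance i (no swap)
  31 <= 83: advance i (no swap)
  31 <= 83: advance i (no swap)
  29 <= 83: advance i (no swap)
  49 <= 83: advance i (no swap)
Place pivot at 6: [3, 63, 31, 31, 29, 49, 83]

Partitioned: [3, 63, 31, 31, 29, 49, 83]


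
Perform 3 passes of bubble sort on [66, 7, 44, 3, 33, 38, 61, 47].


Initial: [66, 7, 44, 3, 33, 38, 61, 47]
Pass 1: [7, 44, 3, 33, 38, 61, 47, 66] (7 swaps)
Pass 2: [7, 3, 33, 38, 44, 47, 61, 66] (4 swaps)
Pass 3: [3, 7, 33, 38, 44, 47, 61, 66] (1 swaps)

After 3 passes: [3, 7, 33, 38, 44, 47, 61, 66]


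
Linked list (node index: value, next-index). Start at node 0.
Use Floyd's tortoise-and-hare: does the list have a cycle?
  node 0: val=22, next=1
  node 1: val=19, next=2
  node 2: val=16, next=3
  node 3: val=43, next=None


Floyd's tortoise (slow, +1) and hare (fast, +2):
  init: slow=0, fast=0
  step 1: slow=1, fast=2
  step 2: fast 2->3->None, no cycle

Cycle: no


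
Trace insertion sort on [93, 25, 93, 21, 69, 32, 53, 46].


Initial: [93, 25, 93, 21, 69, 32, 53, 46]
Insert 25: [25, 93, 93, 21, 69, 32, 53, 46]
Insert 93: [25, 93, 93, 21, 69, 32, 53, 46]
Insert 21: [21, 25, 93, 93, 69, 32, 53, 46]
Insert 69: [21, 25, 69, 93, 93, 32, 53, 46]
Insert 32: [21, 25, 32, 69, 93, 93, 53, 46]
Insert 53: [21, 25, 32, 53, 69, 93, 93, 46]
Insert 46: [21, 25, 32, 46, 53, 69, 93, 93]

Sorted: [21, 25, 32, 46, 53, 69, 93, 93]


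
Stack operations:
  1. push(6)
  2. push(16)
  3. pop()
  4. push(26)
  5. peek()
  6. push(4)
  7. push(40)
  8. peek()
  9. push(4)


push(6) -> [6]
push(16) -> [6, 16]
pop()->16, [6]
push(26) -> [6, 26]
peek()->26
push(4) -> [6, 26, 4]
push(40) -> [6, 26, 4, 40]
peek()->40
push(4) -> [6, 26, 4, 40, 4]

Final stack: [6, 26, 4, 40, 4]


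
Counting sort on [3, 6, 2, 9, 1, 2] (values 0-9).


Input: [3, 6, 2, 9, 1, 2]
Counts: [0, 1, 2, 1, 0, 0, 1, 0, 0, 1]

Sorted: [1, 2, 2, 3, 6, 9]


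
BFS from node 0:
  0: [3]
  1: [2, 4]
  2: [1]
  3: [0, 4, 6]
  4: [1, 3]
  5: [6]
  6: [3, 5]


Visit 0, enqueue [3]
Visit 3, enqueue [4, 6]
Visit 4, enqueue [1]
Visit 6, enqueue [5]
Visit 1, enqueue [2]
Visit 5, enqueue []
Visit 2, enqueue []

BFS order: [0, 3, 4, 6, 1, 5, 2]


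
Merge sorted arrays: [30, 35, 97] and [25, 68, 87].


Take 25 from B
Take 30 from A
Take 35 from A
Take 68 from B
Take 87 from B

Merged: [25, 30, 35, 68, 87, 97]


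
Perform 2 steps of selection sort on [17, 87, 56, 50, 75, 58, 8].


Initial: [17, 87, 56, 50, 75, 58, 8]
Step 1: min=8 at 6
  Swap: [8, 87, 56, 50, 75, 58, 17]
Step 2: min=17 at 6
  Swap: [8, 17, 56, 50, 75, 58, 87]

After 2 steps: [8, 17, 56, 50, 75, 58, 87]


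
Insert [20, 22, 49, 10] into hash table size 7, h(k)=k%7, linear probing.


Insert 20: h=6 -> slot 6
Insert 22: h=1 -> slot 1
Insert 49: h=0 -> slot 0
Insert 10: h=3 -> slot 3

Table: [49, 22, None, 10, None, None, 20]


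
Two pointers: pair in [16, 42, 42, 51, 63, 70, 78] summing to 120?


lo=0(16)+hi=6(78)=94
lo=1(42)+hi=6(78)=120

Yes: 42+78=120


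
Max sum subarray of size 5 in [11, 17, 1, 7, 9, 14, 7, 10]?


[0:5]: 45
[1:6]: 48
[2:7]: 38
[3:8]: 47

Max: 48 at [1:6]


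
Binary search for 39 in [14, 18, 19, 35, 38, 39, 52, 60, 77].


Step 1: lo=0, hi=8, mid=4, val=38
Step 2: lo=5, hi=8, mid=6, val=52
Step 3: lo=5, hi=5, mid=5, val=39

Found at index 5


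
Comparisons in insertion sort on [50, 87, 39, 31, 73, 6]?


Algorithm: insertion sort
Input: [50, 87, 39, 31, 73, 6]
Sorted: [6, 31, 39, 50, 73, 87]

13


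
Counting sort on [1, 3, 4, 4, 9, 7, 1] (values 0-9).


Input: [1, 3, 4, 4, 9, 7, 1]
Counts: [0, 2, 0, 1, 2, 0, 0, 1, 0, 1]

Sorted: [1, 1, 3, 4, 4, 7, 9]


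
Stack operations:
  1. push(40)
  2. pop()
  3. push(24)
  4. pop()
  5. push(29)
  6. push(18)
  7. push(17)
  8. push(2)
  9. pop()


push(40) -> [40]
pop()->40, []
push(24) -> [24]
pop()->24, []
push(29) -> [29]
push(18) -> [29, 18]
push(17) -> [29, 18, 17]
push(2) -> [29, 18, 17, 2]
pop()->2, [29, 18, 17]

Final stack: [29, 18, 17]


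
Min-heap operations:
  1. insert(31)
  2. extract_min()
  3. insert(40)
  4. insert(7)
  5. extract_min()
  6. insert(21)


insert(31) -> [31]
extract_min()->31, []
insert(40) -> [40]
insert(7) -> [7, 40]
extract_min()->7, [40]
insert(21) -> [21, 40]

Final heap: [21, 40]


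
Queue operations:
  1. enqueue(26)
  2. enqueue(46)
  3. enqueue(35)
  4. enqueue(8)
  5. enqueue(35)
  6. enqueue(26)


enqueue(26) -> [26]
enqueue(46) -> [26, 46]
enqueue(35) -> [26, 46, 35]
enqueue(8) -> [26, 46, 35, 8]
enqueue(35) -> [26, 46, 35, 8, 35]
enqueue(26) -> [26, 46, 35, 8, 35, 26]

Final queue: [26, 46, 35, 8, 35, 26]


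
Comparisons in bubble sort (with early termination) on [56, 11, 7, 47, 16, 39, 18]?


Algorithm: bubble sort (with early termination)
Input: [56, 11, 7, 47, 16, 39, 18]
Sorted: [7, 11, 16, 18, 39, 47, 56]

18


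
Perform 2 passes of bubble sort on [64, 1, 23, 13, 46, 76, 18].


Initial: [64, 1, 23, 13, 46, 76, 18]
Pass 1: [1, 23, 13, 46, 64, 18, 76] (5 swaps)
Pass 2: [1, 13, 23, 46, 18, 64, 76] (2 swaps)

After 2 passes: [1, 13, 23, 46, 18, 64, 76]


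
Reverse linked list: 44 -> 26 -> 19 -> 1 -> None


Step 1: curr=44, set curr.next=prev(None) | reversed so far: 44
Step 2: curr=26, set curr.next=prev(44) | reversed so far: 26 -> 44
Step 3: curr=19, set curr.next=prev(26) | reversed so far: 19 -> 26 -> 44
Step 4: curr=1, set curr.next=prev(19) | reversed so far: 1 -> 19 -> 26 -> 44

1 -> 19 -> 26 -> 44 -> None


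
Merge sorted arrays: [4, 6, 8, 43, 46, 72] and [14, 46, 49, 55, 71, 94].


Take 4 from A
Take 6 from A
Take 8 from A
Take 14 from B
Take 43 from A
Take 46 from A
Take 46 from B
Take 49 from B
Take 55 from B
Take 71 from B
Take 72 from A

Merged: [4, 6, 8, 14, 43, 46, 46, 49, 55, 71, 72, 94]


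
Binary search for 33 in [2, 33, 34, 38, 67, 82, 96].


Step 1: lo=0, hi=6, mid=3, val=38
Step 2: lo=0, hi=2, mid=1, val=33

Found at index 1


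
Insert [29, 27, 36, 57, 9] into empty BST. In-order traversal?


Insert 29: root
Insert 27: L from 29
Insert 36: R from 29
Insert 57: R from 29 -> R from 36
Insert 9: L from 29 -> L from 27

In-order: [9, 27, 29, 36, 57]


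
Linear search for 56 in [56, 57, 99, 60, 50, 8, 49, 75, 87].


i=0: 56==56 found!

Found at 0, 1 comps


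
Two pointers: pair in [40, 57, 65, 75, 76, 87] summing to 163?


lo=0(40)+hi=5(87)=127
lo=1(57)+hi=5(87)=144
lo=2(65)+hi=5(87)=152
lo=3(75)+hi=5(87)=162
lo=4(76)+hi=5(87)=163

Yes: 76+87=163


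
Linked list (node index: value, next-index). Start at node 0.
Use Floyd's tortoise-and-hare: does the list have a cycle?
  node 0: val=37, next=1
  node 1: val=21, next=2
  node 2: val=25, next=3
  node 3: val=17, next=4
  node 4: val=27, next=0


Floyd's tortoise (slow, +1) and hare (fast, +2):
  init: slow=0, fast=0
  step 1: slow=1, fast=2
  step 2: slow=2, fast=4
  step 3: slow=3, fast=1
  step 4: slow=4, fast=3
  step 5: slow=0, fast=0
  slow == fast at node 0: cycle detected

Cycle: yes


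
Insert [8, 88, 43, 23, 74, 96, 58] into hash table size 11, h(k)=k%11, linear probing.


Insert 8: h=8 -> slot 8
Insert 88: h=0 -> slot 0
Insert 43: h=10 -> slot 10
Insert 23: h=1 -> slot 1
Insert 74: h=8, 1 probes -> slot 9
Insert 96: h=8, 5 probes -> slot 2
Insert 58: h=3 -> slot 3

Table: [88, 23, 96, 58, None, None, None, None, 8, 74, 43]


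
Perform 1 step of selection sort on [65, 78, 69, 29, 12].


Initial: [65, 78, 69, 29, 12]
Step 1: min=12 at 4
  Swap: [12, 78, 69, 29, 65]

After 1 step: [12, 78, 69, 29, 65]


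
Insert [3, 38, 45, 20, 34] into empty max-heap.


Insert 3: [3]
Insert 38: [38, 3]
Insert 45: [45, 3, 38]
Insert 20: [45, 20, 38, 3]
Insert 34: [45, 34, 38, 3, 20]

Final heap: [45, 34, 38, 3, 20]


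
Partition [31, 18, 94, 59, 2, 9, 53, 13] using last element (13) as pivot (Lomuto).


Pivot: 13
  2 <= 13: swap -> [2, 18, 94, 59, 31, 9, 53, 13]
  9 <= 13: swap -> [2, 9, 94, 59, 31, 18, 53, 13]
Place pivot at 2: [2, 9, 13, 59, 31, 18, 53, 94]

Partitioned: [2, 9, 13, 59, 31, 18, 53, 94]


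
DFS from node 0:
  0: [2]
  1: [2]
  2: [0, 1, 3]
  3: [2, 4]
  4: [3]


Visit 0, push [2]
Visit 2, push [3, 1]
Visit 1, push []
Visit 3, push [4]
Visit 4, push []

DFS order: [0, 2, 1, 3, 4]


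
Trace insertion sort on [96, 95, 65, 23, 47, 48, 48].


Initial: [96, 95, 65, 23, 47, 48, 48]
Insert 95: [95, 96, 65, 23, 47, 48, 48]
Insert 65: [65, 95, 96, 23, 47, 48, 48]
Insert 23: [23, 65, 95, 96, 47, 48, 48]
Insert 47: [23, 47, 65, 95, 96, 48, 48]
Insert 48: [23, 47, 48, 65, 95, 96, 48]
Insert 48: [23, 47, 48, 48, 65, 95, 96]

Sorted: [23, 47, 48, 48, 65, 95, 96]


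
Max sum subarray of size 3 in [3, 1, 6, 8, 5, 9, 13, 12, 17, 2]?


[0:3]: 10
[1:4]: 15
[2:5]: 19
[3:6]: 22
[4:7]: 27
[5:8]: 34
[6:9]: 42
[7:10]: 31

Max: 42 at [6:9]


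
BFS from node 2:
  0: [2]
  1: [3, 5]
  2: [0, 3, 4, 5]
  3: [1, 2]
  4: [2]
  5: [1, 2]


Visit 2, enqueue [0, 3, 4, 5]
Visit 0, enqueue []
Visit 3, enqueue [1]
Visit 4, enqueue []
Visit 5, enqueue []
Visit 1, enqueue []

BFS order: [2, 0, 3, 4, 5, 1]


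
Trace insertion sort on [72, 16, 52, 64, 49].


Initial: [72, 16, 52, 64, 49]
Insert 16: [16, 72, 52, 64, 49]
Insert 52: [16, 52, 72, 64, 49]
Insert 64: [16, 52, 64, 72, 49]
Insert 49: [16, 49, 52, 64, 72]

Sorted: [16, 49, 52, 64, 72]


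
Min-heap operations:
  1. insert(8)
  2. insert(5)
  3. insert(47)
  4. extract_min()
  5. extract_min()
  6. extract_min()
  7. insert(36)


insert(8) -> [8]
insert(5) -> [5, 8]
insert(47) -> [5, 8, 47]
extract_min()->5, [8, 47]
extract_min()->8, [47]
extract_min()->47, []
insert(36) -> [36]

Final heap: [36]


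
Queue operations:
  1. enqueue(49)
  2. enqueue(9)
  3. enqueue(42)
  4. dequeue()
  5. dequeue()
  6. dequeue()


enqueue(49) -> [49]
enqueue(9) -> [49, 9]
enqueue(42) -> [49, 9, 42]
dequeue()->49, [9, 42]
dequeue()->9, [42]
dequeue()->42, []

Final queue: []


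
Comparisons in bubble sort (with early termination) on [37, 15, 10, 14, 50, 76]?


Algorithm: bubble sort (with early termination)
Input: [37, 15, 10, 14, 50, 76]
Sorted: [10, 14, 15, 37, 50, 76]

12


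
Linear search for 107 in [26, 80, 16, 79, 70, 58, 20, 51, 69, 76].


i=0: 26!=107
i=1: 80!=107
i=2: 16!=107
i=3: 79!=107
i=4: 70!=107
i=5: 58!=107
i=6: 20!=107
i=7: 51!=107
i=8: 69!=107
i=9: 76!=107

Not found, 10 comps


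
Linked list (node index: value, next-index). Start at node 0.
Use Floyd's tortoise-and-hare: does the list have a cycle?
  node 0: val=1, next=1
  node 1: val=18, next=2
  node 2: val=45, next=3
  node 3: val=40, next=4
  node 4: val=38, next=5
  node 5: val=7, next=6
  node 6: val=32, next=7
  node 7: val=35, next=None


Floyd's tortoise (slow, +1) and hare (fast, +2):
  init: slow=0, fast=0
  step 1: slow=1, fast=2
  step 2: slow=2, fast=4
  step 3: slow=3, fast=6
  step 4: fast 6->7->None, no cycle

Cycle: no


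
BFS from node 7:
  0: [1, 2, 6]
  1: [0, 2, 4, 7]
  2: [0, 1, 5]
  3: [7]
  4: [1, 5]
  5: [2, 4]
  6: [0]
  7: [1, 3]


Visit 7, enqueue [1, 3]
Visit 1, enqueue [0, 2, 4]
Visit 3, enqueue []
Visit 0, enqueue [6]
Visit 2, enqueue [5]
Visit 4, enqueue []
Visit 6, enqueue []
Visit 5, enqueue []

BFS order: [7, 1, 3, 0, 2, 4, 6, 5]


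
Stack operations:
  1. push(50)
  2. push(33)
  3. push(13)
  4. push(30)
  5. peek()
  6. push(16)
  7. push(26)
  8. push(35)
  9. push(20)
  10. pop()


push(50) -> [50]
push(33) -> [50, 33]
push(13) -> [50, 33, 13]
push(30) -> [50, 33, 13, 30]
peek()->30
push(16) -> [50, 33, 13, 30, 16]
push(26) -> [50, 33, 13, 30, 16, 26]
push(35) -> [50, 33, 13, 30, 16, 26, 35]
push(20) -> [50, 33, 13, 30, 16, 26, 35, 20]
pop()->20, [50, 33, 13, 30, 16, 26, 35]

Final stack: [50, 33, 13, 30, 16, 26, 35]


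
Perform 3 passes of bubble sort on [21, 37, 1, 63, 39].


Initial: [21, 37, 1, 63, 39]
Pass 1: [21, 1, 37, 39, 63] (2 swaps)
Pass 2: [1, 21, 37, 39, 63] (1 swaps)
Pass 3: [1, 21, 37, 39, 63] (0 swaps)

After 3 passes: [1, 21, 37, 39, 63]


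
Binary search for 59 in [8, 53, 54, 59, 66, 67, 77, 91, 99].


Step 1: lo=0, hi=8, mid=4, val=66
Step 2: lo=0, hi=3, mid=1, val=53
Step 3: lo=2, hi=3, mid=2, val=54
Step 4: lo=3, hi=3, mid=3, val=59

Found at index 3


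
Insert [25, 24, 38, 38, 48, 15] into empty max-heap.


Insert 25: [25]
Insert 24: [25, 24]
Insert 38: [38, 24, 25]
Insert 38: [38, 38, 25, 24]
Insert 48: [48, 38, 25, 24, 38]
Insert 15: [48, 38, 25, 24, 38, 15]

Final heap: [48, 38, 25, 24, 38, 15]


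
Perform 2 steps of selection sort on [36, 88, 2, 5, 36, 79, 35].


Initial: [36, 88, 2, 5, 36, 79, 35]
Step 1: min=2 at 2
  Swap: [2, 88, 36, 5, 36, 79, 35]
Step 2: min=5 at 3
  Swap: [2, 5, 36, 88, 36, 79, 35]

After 2 steps: [2, 5, 36, 88, 36, 79, 35]


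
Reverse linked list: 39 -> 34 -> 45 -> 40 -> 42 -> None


Step 1: curr=39, set curr.next=prev(None) | reversed so far: 39
Step 2: curr=34, set curr.next=prev(39) | reversed so far: 34 -> 39
Step 3: curr=45, set curr.next=prev(34) | reversed so far: 45 -> 34 -> 39
Step 4: curr=40, set curr.next=prev(45) | reversed so far: 40 -> 45 -> 34 -> 39
Step 5: curr=42, set curr.next=prev(40) | reversed so far: 42 -> 40 -> 45 -> 34 -> 39

42 -> 40 -> 45 -> 34 -> 39 -> None


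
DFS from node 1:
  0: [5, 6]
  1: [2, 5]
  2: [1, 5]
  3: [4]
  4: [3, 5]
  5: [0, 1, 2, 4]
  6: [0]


Visit 1, push [5, 2]
Visit 2, push [5]
Visit 5, push [4, 0]
Visit 0, push [6]
Visit 6, push []
Visit 4, push [3]
Visit 3, push []

DFS order: [1, 2, 5, 0, 6, 4, 3]


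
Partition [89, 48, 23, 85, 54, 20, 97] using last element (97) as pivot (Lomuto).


Pivot: 97
  89 <= 97: advance i (no swap)
  48 <= 97: advance i (no swap)
  23 <= 97: advance i (no swap)
  85 <= 97: advance i (no swap)
  54 <= 97: advance i (no swap)
  20 <= 97: advance i (no swap)
Place pivot at 6: [89, 48, 23, 85, 54, 20, 97]

Partitioned: [89, 48, 23, 85, 54, 20, 97]


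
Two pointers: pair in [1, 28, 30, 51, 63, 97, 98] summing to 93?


lo=0(1)+hi=6(98)=99
lo=0(1)+hi=5(97)=98
lo=0(1)+hi=4(63)=64
lo=1(28)+hi=4(63)=91
lo=2(30)+hi=4(63)=93

Yes: 30+63=93


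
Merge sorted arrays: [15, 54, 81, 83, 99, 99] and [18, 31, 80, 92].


Take 15 from A
Take 18 from B
Take 31 from B
Take 54 from A
Take 80 from B
Take 81 from A
Take 83 from A
Take 92 from B

Merged: [15, 18, 31, 54, 80, 81, 83, 92, 99, 99]


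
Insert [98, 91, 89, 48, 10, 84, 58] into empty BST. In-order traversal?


Insert 98: root
Insert 91: L from 98
Insert 89: L from 98 -> L from 91
Insert 48: L from 98 -> L from 91 -> L from 89
Insert 10: L from 98 -> L from 91 -> L from 89 -> L from 48
Insert 84: L from 98 -> L from 91 -> L from 89 -> R from 48
Insert 58: L from 98 -> L from 91 -> L from 89 -> R from 48 -> L from 84

In-order: [10, 48, 58, 84, 89, 91, 98]


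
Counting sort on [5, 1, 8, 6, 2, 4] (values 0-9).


Input: [5, 1, 8, 6, 2, 4]
Counts: [0, 1, 1, 0, 1, 1, 1, 0, 1, 0]

Sorted: [1, 2, 4, 5, 6, 8]


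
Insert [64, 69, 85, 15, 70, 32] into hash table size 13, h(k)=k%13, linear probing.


Insert 64: h=12 -> slot 12
Insert 69: h=4 -> slot 4
Insert 85: h=7 -> slot 7
Insert 15: h=2 -> slot 2
Insert 70: h=5 -> slot 5
Insert 32: h=6 -> slot 6

Table: [None, None, 15, None, 69, 70, 32, 85, None, None, None, None, 64]


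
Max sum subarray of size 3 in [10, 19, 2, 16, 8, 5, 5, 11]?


[0:3]: 31
[1:4]: 37
[2:5]: 26
[3:6]: 29
[4:7]: 18
[5:8]: 21

Max: 37 at [1:4]


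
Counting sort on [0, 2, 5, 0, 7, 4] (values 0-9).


Input: [0, 2, 5, 0, 7, 4]
Counts: [2, 0, 1, 0, 1, 1, 0, 1, 0, 0]

Sorted: [0, 0, 2, 4, 5, 7]


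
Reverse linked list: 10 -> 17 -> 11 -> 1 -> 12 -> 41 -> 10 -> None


Step 1: curr=10, set curr.next=prev(None) | reversed so far: 10
Step 2: curr=17, set curr.next=prev(10) | reversed so far: 17 -> 10
Step 3: curr=11, set curr.next=prev(17) | reversed so far: 11 -> 17 -> 10
Step 4: curr=1, set curr.next=prev(11) | reversed so far: 1 -> 11 -> 17 -> 10
Step 5: curr=12, set curr.next=prev(1) | reversed so far: 12 -> 1 -> 11 -> 17 -> 10
Step 6: curr=41, set curr.next=prev(12) | reversed so far: 41 -> 12 -> 1 -> 11 -> 17 -> 10
Step 7: curr=10, set curr.next=prev(41) | reversed so far: 10 -> 41 -> 12 -> 1 -> 11 -> 17 -> 10

10 -> 41 -> 12 -> 1 -> 11 -> 17 -> 10 -> None


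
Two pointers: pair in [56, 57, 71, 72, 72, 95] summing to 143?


lo=0(56)+hi=5(95)=151
lo=0(56)+hi=4(72)=128
lo=1(57)+hi=4(72)=129
lo=2(71)+hi=4(72)=143

Yes: 71+72=143


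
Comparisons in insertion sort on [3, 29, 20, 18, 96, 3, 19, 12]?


Algorithm: insertion sort
Input: [3, 29, 20, 18, 96, 3, 19, 12]
Sorted: [3, 3, 12, 18, 19, 20, 29, 96]

22


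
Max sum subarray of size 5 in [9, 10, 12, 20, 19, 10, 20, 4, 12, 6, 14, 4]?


[0:5]: 70
[1:6]: 71
[2:7]: 81
[3:8]: 73
[4:9]: 65
[5:10]: 52
[6:11]: 56
[7:12]: 40

Max: 81 at [2:7]


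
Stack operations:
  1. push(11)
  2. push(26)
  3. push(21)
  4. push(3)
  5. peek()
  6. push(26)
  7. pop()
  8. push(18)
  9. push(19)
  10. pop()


push(11) -> [11]
push(26) -> [11, 26]
push(21) -> [11, 26, 21]
push(3) -> [11, 26, 21, 3]
peek()->3
push(26) -> [11, 26, 21, 3, 26]
pop()->26, [11, 26, 21, 3]
push(18) -> [11, 26, 21, 3, 18]
push(19) -> [11, 26, 21, 3, 18, 19]
pop()->19, [11, 26, 21, 3, 18]

Final stack: [11, 26, 21, 3, 18]


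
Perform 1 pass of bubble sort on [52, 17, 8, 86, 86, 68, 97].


Initial: [52, 17, 8, 86, 86, 68, 97]
Pass 1: [17, 8, 52, 86, 68, 86, 97] (3 swaps)

After 1 pass: [17, 8, 52, 86, 68, 86, 97]


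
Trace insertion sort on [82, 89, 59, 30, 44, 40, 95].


Initial: [82, 89, 59, 30, 44, 40, 95]
Insert 89: [82, 89, 59, 30, 44, 40, 95]
Insert 59: [59, 82, 89, 30, 44, 40, 95]
Insert 30: [30, 59, 82, 89, 44, 40, 95]
Insert 44: [30, 44, 59, 82, 89, 40, 95]
Insert 40: [30, 40, 44, 59, 82, 89, 95]
Insert 95: [30, 40, 44, 59, 82, 89, 95]

Sorted: [30, 40, 44, 59, 82, 89, 95]
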